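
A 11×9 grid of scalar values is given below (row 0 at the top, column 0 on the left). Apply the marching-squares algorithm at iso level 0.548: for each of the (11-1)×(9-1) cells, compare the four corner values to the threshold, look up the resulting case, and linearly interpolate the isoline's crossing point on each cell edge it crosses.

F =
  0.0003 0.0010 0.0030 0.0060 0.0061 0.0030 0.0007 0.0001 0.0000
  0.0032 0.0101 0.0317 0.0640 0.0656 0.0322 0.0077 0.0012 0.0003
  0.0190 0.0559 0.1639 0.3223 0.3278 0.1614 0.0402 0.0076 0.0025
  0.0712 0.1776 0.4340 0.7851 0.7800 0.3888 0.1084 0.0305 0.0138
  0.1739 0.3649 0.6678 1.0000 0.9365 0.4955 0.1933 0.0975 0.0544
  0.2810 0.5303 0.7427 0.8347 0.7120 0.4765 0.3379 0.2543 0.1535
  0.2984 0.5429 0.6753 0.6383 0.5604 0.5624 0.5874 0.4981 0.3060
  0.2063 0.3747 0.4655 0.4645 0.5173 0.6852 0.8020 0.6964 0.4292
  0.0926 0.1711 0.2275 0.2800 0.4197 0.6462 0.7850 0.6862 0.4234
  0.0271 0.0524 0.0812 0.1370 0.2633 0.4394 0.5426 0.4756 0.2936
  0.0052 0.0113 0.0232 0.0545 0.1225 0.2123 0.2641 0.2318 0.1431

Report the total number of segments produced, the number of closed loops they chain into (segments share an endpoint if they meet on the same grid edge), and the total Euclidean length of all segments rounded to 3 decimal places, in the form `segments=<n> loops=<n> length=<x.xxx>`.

segments=24 loops=1 length=21.578

cell (2,2): code 0100 → (2.488,3.000)–(3.000,2.325)
cell (2,3): code 1100 → (2.487,4.000)–(2.488,3.000)
cell (2,4): code 1000 → (3.000,4.593)–(2.487,4.000)
cell (3,1): code 0100 → (3.488,2.000)–(4.000,1.604)
cell (3,2): code 1110 → (3.000,2.325)–(3.488,2.000)
cell (3,4): code 1001 → (4.000,4.881)–(3.000,4.593)
cell (4,1): code 0110 → (4.000,1.604)–(5.000,1.083)
cell (4,4): code 1001 → (5.000,4.696)–(4.000,4.881)
cell (5,1): code 0110 → (5.000,1.083)–(6.000,1.039)
cell (5,4): code 1101 → (5.832,5.000)–(5.000,4.696)
cell (5,5): code 1100 → (5.842,6.000)–(5.832,5.000)
cell (5,6): code 1000 → (6.000,6.441)–(5.842,6.000)
cell (6,1): code 0010 → (6.000,1.039)–(6.607,2.000)
cell (6,2): code 0011 → (6.607,2.000)–(6.520,3.000)
cell (6,3): code 0011 → (6.520,3.000)–(6.288,4.000)
cell (6,4): code 0111 → (6.288,4.000)–(7.000,4.183)
cell (6,6): code 1101 → (6.252,7.000)–(6.000,6.441)
cell (6,7): code 1000 → (7.000,7.555)–(6.252,7.000)
cell (7,4): code 0110 → (7.000,4.183)–(8.000,4.566)
cell (7,7): code 1001 → (8.000,7.526)–(7.000,7.555)
cell (8,4): code 0010 → (8.000,4.566)–(8.475,5.000)
cell (8,5): code 0011 → (8.475,5.000)–(8.978,6.000)
cell (8,6): code 0011 → (8.978,6.000)–(8.656,7.000)
cell (8,7): code 0001 → (8.656,7.000)–(8.000,7.526)
total: 24 segments, chained into 1 closed loop(s), length Σ = 21.578332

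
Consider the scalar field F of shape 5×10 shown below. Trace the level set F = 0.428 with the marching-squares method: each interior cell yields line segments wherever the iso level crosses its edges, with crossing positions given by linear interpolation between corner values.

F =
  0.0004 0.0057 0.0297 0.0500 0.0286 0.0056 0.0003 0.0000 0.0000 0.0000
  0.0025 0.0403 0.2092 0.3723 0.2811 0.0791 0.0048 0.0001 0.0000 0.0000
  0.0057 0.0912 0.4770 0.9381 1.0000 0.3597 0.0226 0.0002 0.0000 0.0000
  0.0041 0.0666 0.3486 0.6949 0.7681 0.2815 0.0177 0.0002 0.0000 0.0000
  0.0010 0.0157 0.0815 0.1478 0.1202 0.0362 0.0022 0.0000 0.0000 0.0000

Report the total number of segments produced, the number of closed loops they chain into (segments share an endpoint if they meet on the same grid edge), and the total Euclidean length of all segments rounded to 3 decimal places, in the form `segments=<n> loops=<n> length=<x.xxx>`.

cell (1,1): code 0100 → (1.817,2.000)–(2.000,1.873)
cell (1,2): code 1100 → (1.098,3.000)–(1.817,2.000)
cell (1,3): code 1100 → (1.204,4.000)–(1.098,3.000)
cell (1,4): code 1000 → (2.000,4.893)–(1.204,4.000)
cell (2,1): code 0010 → (2.000,1.873)–(2.382,2.000)
cell (2,2): code 0111 → (2.382,2.000)–(3.000,2.229)
cell (2,4): code 1001 → (3.000,4.699)–(2.000,4.893)
cell (3,2): code 0010 → (3.000,2.229)–(3.488,3.000)
cell (3,3): code 0011 → (3.488,3.000)–(3.525,4.000)
cell (3,4): code 0001 → (3.525,4.000)–(3.000,4.699)
total: 10 segments, chained into 1 closed loop(s), length Σ = 8.523391

segments=10 loops=1 length=8.523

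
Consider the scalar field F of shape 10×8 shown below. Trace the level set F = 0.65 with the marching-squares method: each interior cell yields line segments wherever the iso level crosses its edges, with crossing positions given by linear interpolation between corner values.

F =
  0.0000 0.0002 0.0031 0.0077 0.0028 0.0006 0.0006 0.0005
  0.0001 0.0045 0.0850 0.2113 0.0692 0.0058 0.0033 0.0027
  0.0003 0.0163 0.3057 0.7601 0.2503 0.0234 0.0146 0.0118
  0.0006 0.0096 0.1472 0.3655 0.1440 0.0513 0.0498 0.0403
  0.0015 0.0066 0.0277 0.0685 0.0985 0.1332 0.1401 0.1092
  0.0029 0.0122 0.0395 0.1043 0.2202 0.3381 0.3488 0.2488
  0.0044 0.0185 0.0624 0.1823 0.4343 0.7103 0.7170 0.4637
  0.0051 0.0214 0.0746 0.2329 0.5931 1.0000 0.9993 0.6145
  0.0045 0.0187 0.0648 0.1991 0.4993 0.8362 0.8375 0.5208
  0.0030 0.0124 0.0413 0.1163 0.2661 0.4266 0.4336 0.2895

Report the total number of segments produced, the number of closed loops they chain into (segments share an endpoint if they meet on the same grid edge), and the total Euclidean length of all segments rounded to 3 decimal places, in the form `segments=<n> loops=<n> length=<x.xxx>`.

segments=14 loops=2 length=9.865

cell (1,2): code 0100 → (1.799,3.000)–(2.000,2.758)
cell (1,3): code 1000 → (2.000,3.216)–(1.799,3.000)
cell (2,2): code 0010 → (2.000,2.758)–(2.279,3.000)
cell (2,3): code 0001 → (2.279,3.000)–(2.000,3.216)
cell (5,4): code 0100 → (5.838,5.000)–(6.000,4.782)
cell (5,5): code 1100 → (5.818,6.000)–(5.838,5.000)
cell (5,6): code 1000 → (6.000,6.265)–(5.818,6.000)
cell (6,4): code 0110 → (6.000,4.782)–(7.000,4.140)
cell (6,6): code 1001 → (7.000,6.908)–(6.000,6.265)
cell (7,4): code 0110 → (7.000,4.140)–(8.000,4.447)
cell (7,6): code 1001 → (8.000,6.592)–(7.000,6.908)
cell (8,4): code 0010 → (8.000,4.447)–(8.455,5.000)
cell (8,5): code 0011 → (8.455,5.000)–(8.464,6.000)
cell (8,6): code 0001 → (8.464,6.000)–(8.000,6.592)
total: 14 segments, chained into 2 closed loop(s), length Σ = 9.865015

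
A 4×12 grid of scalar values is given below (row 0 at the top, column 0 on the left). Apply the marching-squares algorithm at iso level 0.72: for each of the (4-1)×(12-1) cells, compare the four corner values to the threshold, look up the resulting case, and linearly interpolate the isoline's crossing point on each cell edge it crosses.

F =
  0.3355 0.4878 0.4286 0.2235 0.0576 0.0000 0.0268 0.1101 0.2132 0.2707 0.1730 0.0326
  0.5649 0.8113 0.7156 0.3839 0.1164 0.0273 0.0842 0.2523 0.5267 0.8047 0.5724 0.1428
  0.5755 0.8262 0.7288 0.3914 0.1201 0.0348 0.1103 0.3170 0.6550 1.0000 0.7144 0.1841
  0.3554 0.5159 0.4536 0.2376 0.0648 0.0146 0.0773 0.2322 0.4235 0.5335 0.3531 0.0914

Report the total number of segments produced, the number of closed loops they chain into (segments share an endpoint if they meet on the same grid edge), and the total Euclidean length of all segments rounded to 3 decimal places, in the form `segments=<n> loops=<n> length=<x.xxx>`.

cell (0,0): code 0100 → (0.718,1.000)–(1.000,0.629)
cell (0,1): code 1000 → (1.000,1.954)–(0.718,1.000)
cell (0,8): code 0100 → (0.841,9.000)–(1.000,8.695)
cell (0,9): code 1000 → (1.000,9.365)–(0.841,9.000)
cell (1,0): code 0110 → (1.000,0.629)–(2.000,0.576)
cell (1,1): code 1101 → (1.333,2.000)–(1.000,1.954)
cell (1,2): code 1000 → (2.000,2.026)–(1.333,2.000)
cell (1,8): code 0110 → (1.000,8.695)–(2.000,8.188)
cell (1,9): code 1001 → (2.000,9.980)–(1.000,9.365)
cell (2,0): code 0010 → (2.000,0.576)–(2.342,1.000)
cell (2,1): code 0011 → (2.342,1.000)–(2.032,2.000)
cell (2,2): code 0001 → (2.032,2.000)–(2.000,2.026)
cell (2,8): code 0010 → (2.000,8.188)–(2.600,9.000)
cell (2,9): code 0001 → (2.600,9.000)–(2.000,9.980)
total: 14 segments, chained into 2 closed loop(s), length Σ = 10.294233

segments=14 loops=2 length=10.294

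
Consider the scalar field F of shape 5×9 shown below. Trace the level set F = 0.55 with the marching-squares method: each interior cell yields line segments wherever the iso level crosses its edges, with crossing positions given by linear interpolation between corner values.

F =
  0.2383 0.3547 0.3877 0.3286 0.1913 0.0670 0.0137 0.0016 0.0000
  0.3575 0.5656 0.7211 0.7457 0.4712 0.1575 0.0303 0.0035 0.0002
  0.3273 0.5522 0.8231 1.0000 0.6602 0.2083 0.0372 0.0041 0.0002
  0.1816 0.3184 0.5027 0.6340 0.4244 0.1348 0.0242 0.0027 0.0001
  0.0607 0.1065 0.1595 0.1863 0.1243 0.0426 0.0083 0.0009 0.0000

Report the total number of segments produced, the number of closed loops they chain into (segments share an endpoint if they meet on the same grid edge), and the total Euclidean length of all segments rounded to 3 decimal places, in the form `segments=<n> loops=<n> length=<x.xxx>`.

cell (0,0): code 0100 → (0.926,1.000)–(1.000,0.925)
cell (0,1): code 1100 → (0.487,2.000)–(0.926,1.000)
cell (0,2): code 1100 → (0.531,3.000)–(0.487,2.000)
cell (0,3): code 1000 → (1.000,3.713)–(0.531,3.000)
cell (1,0): code 0110 → (1.000,0.925)–(2.000,0.990)
cell (1,3): code 1101 → (1.417,4.000)–(1.000,3.713)
cell (1,4): code 1000 → (2.000,4.244)–(1.417,4.000)
cell (2,0): code 0010 → (2.000,0.990)–(2.009,1.000)
cell (2,1): code 0011 → (2.009,1.000)–(2.852,2.000)
cell (2,2): code 0111 → (2.852,2.000)–(3.000,2.360)
cell (2,3): code 1011 → (3.000,3.401)–(2.467,4.000)
cell (2,4): code 0001 → (2.467,4.000)–(2.000,4.244)
cell (3,2): code 0010 → (3.000,2.360)–(3.188,3.000)
cell (3,3): code 0001 → (3.188,3.000)–(3.000,3.401)
total: 14 segments, chained into 1 closed loop(s), length Σ = 9.341187

segments=14 loops=1 length=9.341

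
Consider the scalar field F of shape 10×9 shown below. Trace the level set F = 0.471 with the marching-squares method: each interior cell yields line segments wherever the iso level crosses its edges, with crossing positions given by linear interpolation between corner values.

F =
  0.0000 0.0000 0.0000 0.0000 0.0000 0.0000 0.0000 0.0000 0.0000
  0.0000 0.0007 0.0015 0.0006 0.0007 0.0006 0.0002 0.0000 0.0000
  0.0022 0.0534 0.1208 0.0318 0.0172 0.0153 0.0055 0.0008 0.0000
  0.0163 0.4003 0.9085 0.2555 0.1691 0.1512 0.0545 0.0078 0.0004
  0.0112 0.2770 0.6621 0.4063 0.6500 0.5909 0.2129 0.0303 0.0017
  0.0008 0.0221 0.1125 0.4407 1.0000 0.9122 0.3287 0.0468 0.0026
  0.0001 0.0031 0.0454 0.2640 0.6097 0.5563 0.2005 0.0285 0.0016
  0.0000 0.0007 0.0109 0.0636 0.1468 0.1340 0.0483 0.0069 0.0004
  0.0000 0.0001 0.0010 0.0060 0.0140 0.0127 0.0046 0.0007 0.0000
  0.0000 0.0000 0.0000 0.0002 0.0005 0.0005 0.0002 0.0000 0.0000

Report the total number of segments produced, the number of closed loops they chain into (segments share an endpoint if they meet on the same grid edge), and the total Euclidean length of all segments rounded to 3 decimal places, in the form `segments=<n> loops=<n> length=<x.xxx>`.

segments=16 loops=2 length=13.836

cell (2,1): code 0100 → (2.445,2.000)–(3.000,1.139)
cell (2,2): code 1000 → (3.000,2.670)–(2.445,2.000)
cell (3,1): code 0110 → (3.000,1.139)–(4.000,1.504)
cell (3,2): code 1001 → (4.000,2.747)–(3.000,2.670)
cell (3,3): code 0100 → (3.628,4.000)–(4.000,3.265)
cell (3,4): code 1100 → (3.727,5.000)–(3.628,4.000)
cell (3,5): code 1000 → (4.000,5.317)–(3.727,5.000)
cell (4,1): code 0010 → (4.000,1.504)–(4.348,2.000)
cell (4,2): code 0001 → (4.348,2.000)–(4.000,2.747)
cell (4,3): code 0110 → (4.000,3.265)–(5.000,3.054)
cell (4,5): code 1001 → (5.000,5.756)–(4.000,5.317)
cell (5,3): code 0110 → (5.000,3.054)–(6.000,3.599)
cell (5,5): code 1001 → (6.000,5.240)–(5.000,5.756)
cell (6,3): code 0010 → (6.000,3.599)–(6.300,4.000)
cell (6,4): code 0011 → (6.300,4.000)–(6.202,5.000)
cell (6,5): code 0001 → (6.202,5.000)–(6.000,5.240)
total: 16 segments, chained into 2 closed loop(s), length Σ = 13.836080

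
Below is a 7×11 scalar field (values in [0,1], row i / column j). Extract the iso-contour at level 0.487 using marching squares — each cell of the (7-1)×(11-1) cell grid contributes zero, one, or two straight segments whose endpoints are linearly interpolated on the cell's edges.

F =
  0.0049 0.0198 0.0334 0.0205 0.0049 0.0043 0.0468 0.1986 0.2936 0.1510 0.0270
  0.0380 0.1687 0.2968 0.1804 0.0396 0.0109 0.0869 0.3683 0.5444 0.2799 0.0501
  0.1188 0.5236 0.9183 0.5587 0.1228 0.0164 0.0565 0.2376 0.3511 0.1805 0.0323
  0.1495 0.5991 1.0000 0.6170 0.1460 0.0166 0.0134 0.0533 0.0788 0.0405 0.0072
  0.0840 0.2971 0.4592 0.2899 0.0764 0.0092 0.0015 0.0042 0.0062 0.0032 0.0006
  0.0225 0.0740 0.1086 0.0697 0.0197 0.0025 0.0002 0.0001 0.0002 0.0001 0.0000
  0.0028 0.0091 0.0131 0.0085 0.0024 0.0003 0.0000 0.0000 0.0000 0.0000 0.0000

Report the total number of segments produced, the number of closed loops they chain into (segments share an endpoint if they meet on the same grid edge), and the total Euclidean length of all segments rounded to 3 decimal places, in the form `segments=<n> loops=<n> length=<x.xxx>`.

segments=14 loops=2 length=9.438

cell (0,7): code 0100 → (0.771,8.000)–(1.000,7.674)
cell (0,8): code 1000 → (1.000,8.217)–(0.771,8.000)
cell (1,0): code 0100 → (1.897,1.000)–(2.000,0.910)
cell (1,1): code 1100 → (1.306,2.000)–(1.897,1.000)
cell (1,2): code 1100 → (1.810,3.000)–(1.306,2.000)
cell (1,3): code 1000 → (2.000,3.164)–(1.810,3.000)
cell (1,7): code 0010 → (1.000,7.674)–(1.297,8.000)
cell (1,8): code 0001 → (1.297,8.000)–(1.000,8.217)
cell (2,0): code 0110 → (2.000,0.910)–(3.000,0.751)
cell (2,3): code 1001 → (3.000,3.276)–(2.000,3.164)
cell (3,0): code 0010 → (3.000,0.751)–(3.371,1.000)
cell (3,1): code 0011 → (3.371,1.000)–(3.949,2.000)
cell (3,2): code 0011 → (3.949,2.000)–(3.397,3.000)
cell (3,3): code 0001 → (3.397,3.000)–(3.000,3.276)
total: 14 segments, chained into 2 closed loop(s), length Σ = 9.438372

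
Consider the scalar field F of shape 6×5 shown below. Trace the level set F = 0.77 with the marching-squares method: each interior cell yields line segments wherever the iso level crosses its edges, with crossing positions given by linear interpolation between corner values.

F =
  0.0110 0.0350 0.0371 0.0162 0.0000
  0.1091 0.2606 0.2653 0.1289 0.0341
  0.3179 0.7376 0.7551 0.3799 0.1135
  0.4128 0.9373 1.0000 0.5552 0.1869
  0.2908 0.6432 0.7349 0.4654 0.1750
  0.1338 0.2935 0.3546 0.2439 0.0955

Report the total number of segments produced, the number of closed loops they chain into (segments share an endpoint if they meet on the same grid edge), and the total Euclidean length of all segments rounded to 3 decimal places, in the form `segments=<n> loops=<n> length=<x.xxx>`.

cell (2,0): code 0100 → (2.162,1.000)–(3.000,0.681)
cell (2,1): code 1100 → (2.061,2.000)–(2.162,1.000)
cell (2,2): code 1000 → (3.000,2.517)–(2.061,2.000)
cell (3,0): code 0010 → (3.000,0.681)–(3.569,1.000)
cell (3,1): code 0011 → (3.569,1.000)–(3.868,2.000)
cell (3,2): code 0001 → (3.868,2.000)–(3.000,2.517)
total: 6 segments, chained into 1 closed loop(s), length Σ = 5.679503

segments=6 loops=1 length=5.680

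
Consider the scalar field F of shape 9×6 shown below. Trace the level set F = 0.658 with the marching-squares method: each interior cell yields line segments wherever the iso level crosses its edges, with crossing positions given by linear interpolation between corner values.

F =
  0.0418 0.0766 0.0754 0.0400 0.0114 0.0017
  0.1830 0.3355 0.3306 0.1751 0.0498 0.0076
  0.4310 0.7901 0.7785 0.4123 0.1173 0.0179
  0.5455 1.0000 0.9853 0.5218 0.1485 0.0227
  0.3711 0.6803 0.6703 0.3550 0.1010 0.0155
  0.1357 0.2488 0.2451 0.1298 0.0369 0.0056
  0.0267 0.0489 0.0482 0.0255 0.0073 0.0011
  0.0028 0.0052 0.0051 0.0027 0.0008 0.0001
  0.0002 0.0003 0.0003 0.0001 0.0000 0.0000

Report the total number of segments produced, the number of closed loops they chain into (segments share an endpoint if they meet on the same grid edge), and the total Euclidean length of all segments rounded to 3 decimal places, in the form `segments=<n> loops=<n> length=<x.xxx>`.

cell (1,0): code 0100 → (1.709,1.000)–(2.000,0.632)
cell (1,1): code 1100 → (1.731,2.000)–(1.709,1.000)
cell (1,2): code 1000 → (2.000,2.329)–(1.731,2.000)
cell (2,0): code 0110 → (2.000,0.632)–(3.000,0.248)
cell (2,2): code 1001 → (3.000,2.706)–(2.000,2.329)
cell (3,0): code 0110 → (3.000,0.248)–(4.000,0.928)
cell (3,2): code 1001 → (4.000,2.039)–(3.000,2.706)
cell (4,0): code 0010 → (4.000,0.928)–(4.052,1.000)
cell (4,1): code 0011 → (4.052,1.000)–(4.029,2.000)
cell (4,2): code 0001 → (4.029,2.000)–(4.000,2.039)
total: 10 segments, chained into 1 closed loop(s), length Σ = 7.583368

segments=10 loops=1 length=7.583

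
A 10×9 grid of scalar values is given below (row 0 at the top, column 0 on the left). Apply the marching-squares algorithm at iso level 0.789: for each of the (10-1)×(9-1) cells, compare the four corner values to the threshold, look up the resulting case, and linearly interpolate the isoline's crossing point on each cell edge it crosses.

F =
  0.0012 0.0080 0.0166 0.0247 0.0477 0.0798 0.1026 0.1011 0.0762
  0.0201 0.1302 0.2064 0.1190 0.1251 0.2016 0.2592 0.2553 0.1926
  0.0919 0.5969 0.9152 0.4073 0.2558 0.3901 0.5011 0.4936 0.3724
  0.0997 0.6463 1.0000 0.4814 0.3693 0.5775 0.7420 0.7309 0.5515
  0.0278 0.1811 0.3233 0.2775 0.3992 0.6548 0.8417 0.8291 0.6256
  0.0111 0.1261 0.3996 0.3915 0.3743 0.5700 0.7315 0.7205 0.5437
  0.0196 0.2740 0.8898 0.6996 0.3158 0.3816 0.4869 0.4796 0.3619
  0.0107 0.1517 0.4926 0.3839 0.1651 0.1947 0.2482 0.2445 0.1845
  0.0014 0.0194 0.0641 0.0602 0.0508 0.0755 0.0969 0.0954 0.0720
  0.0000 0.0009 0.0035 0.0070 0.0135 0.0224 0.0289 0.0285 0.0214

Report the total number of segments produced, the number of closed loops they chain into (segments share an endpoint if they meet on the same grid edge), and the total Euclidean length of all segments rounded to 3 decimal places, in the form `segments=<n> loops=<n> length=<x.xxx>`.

segments=16 loops=3 length=9.719

cell (1,1): code 0100 → (1.822,2.000)–(2.000,1.604)
cell (1,2): code 1000 → (2.000,2.248)–(1.822,2.000)
cell (2,1): code 0110 → (2.000,1.604)–(3.000,1.403)
cell (2,2): code 1001 → (3.000,2.407)–(2.000,2.248)
cell (3,1): code 0010 → (3.000,1.403)–(3.312,2.000)
cell (3,2): code 0001 → (3.312,2.000)–(3.000,2.407)
cell (3,5): code 0100 → (3.471,6.000)–(4.000,5.718)
cell (3,6): code 1100 → (3.592,7.000)–(3.471,6.000)
cell (3,7): code 1000 → (4.000,7.197)–(3.592,7.000)
cell (4,5): code 0010 → (4.000,5.718)–(4.478,6.000)
cell (4,6): code 0011 → (4.478,6.000)–(4.369,7.000)
cell (4,7): code 0001 → (4.369,7.000)–(4.000,7.197)
cell (5,1): code 0100 → (5.794,2.000)–(6.000,1.836)
cell (5,2): code 1000 → (6.000,2.530)–(5.794,2.000)
cell (6,1): code 0010 → (6.000,1.836)–(6.254,2.000)
cell (6,2): code 0001 → (6.254,2.000)–(6.000,2.530)
total: 16 segments, chained into 3 closed loop(s), length Σ = 9.718506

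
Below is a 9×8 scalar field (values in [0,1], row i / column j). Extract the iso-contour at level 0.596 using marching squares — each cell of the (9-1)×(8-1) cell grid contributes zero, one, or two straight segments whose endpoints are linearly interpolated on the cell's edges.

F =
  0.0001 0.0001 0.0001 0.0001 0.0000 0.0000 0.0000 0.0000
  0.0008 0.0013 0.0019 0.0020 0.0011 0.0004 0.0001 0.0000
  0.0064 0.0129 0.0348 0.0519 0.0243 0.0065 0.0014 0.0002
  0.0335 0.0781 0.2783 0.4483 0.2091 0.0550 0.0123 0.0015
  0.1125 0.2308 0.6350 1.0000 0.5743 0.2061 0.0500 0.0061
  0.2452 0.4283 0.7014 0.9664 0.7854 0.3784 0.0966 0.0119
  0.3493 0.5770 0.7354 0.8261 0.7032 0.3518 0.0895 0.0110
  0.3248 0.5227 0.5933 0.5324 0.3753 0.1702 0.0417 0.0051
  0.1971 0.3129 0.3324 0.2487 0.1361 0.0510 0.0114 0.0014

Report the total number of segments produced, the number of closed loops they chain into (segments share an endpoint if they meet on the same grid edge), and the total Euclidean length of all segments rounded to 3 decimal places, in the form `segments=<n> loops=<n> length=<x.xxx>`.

cell (3,1): code 0100 → (3.891,2.000)–(4.000,1.904)
cell (3,2): code 1100 → (3.268,3.000)–(3.891,2.000)
cell (3,3): code 1000 → (4.000,3.949)–(3.268,3.000)
cell (4,1): code 0110 → (4.000,1.904)–(5.000,1.614)
cell (4,3): code 1101 → (4.103,4.000)–(4.000,3.949)
cell (4,4): code 1000 → (5.000,4.465)–(4.103,4.000)
cell (5,1): code 0110 → (5.000,1.614)–(6.000,1.120)
cell (5,4): code 1001 → (6.000,4.305)–(5.000,4.465)
cell (6,1): code 0010 → (6.000,1.120)–(6.981,2.000)
cell (6,2): code 0011 → (6.981,2.000)–(6.783,3.000)
cell (6,3): code 0011 → (6.783,3.000)–(6.327,4.000)
cell (6,4): code 0001 → (6.327,4.000)–(6.000,4.305)
total: 12 segments, chained into 1 closed loop(s), length Σ = 10.701015

segments=12 loops=1 length=10.701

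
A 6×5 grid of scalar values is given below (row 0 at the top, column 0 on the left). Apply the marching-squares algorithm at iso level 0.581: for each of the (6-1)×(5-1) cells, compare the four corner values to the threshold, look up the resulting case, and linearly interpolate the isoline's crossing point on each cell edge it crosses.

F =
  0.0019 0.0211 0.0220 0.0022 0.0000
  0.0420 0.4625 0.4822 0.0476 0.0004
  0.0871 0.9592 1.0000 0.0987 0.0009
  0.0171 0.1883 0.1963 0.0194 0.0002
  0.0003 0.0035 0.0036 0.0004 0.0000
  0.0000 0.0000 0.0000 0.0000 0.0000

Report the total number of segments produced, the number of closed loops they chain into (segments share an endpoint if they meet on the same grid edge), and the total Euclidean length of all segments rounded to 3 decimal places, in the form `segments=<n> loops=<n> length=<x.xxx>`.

segments=6 loops=1 length=5.164

cell (1,0): code 0100 → (1.239,1.000)–(2.000,0.566)
cell (1,1): code 1100 → (1.191,2.000)–(1.239,1.000)
cell (1,2): code 1000 → (2.000,2.465)–(1.191,2.000)
cell (2,0): code 0010 → (2.000,0.566)–(2.491,1.000)
cell (2,1): code 0011 → (2.491,1.000)–(2.521,2.000)
cell (2,2): code 0001 → (2.521,2.000)–(2.000,2.465)
total: 6 segments, chained into 1 closed loop(s), length Σ = 5.164397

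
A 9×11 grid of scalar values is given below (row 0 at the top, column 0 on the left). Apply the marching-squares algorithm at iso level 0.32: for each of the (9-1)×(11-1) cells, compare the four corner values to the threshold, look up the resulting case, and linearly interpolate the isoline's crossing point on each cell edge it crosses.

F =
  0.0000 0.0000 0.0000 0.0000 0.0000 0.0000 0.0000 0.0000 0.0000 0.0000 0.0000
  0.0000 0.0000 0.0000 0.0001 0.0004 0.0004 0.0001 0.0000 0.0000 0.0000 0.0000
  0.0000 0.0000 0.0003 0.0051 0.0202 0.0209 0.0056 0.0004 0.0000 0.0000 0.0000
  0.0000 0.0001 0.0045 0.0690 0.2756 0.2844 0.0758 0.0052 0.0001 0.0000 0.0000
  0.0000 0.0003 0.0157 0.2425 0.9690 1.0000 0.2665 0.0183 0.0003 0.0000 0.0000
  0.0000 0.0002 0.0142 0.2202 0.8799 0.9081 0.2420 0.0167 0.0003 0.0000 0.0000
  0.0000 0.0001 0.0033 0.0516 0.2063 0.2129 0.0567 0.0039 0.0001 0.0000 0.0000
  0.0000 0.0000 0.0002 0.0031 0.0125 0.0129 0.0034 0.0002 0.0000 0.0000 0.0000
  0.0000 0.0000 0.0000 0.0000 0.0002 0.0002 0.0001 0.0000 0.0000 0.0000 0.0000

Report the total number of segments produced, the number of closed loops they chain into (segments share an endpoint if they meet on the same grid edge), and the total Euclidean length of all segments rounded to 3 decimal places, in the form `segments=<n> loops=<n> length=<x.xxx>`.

cell (3,3): code 0100 → (3.064,4.000)–(4.000,3.107)
cell (3,4): code 1100 → (3.050,5.000)–(3.064,4.000)
cell (3,5): code 1000 → (4.000,5.927)–(3.050,5.000)
cell (4,3): code 0110 → (4.000,3.107)–(5.000,3.151)
cell (4,5): code 1001 → (5.000,5.883)–(4.000,5.927)
cell (5,3): code 0010 → (5.000,3.151)–(5.831,4.000)
cell (5,4): code 0011 → (5.831,4.000)–(5.846,5.000)
cell (5,5): code 0001 → (5.846,5.000)–(5.000,5.883)
total: 8 segments, chained into 1 closed loop(s), length Σ = 9.034305

segments=8 loops=1 length=9.034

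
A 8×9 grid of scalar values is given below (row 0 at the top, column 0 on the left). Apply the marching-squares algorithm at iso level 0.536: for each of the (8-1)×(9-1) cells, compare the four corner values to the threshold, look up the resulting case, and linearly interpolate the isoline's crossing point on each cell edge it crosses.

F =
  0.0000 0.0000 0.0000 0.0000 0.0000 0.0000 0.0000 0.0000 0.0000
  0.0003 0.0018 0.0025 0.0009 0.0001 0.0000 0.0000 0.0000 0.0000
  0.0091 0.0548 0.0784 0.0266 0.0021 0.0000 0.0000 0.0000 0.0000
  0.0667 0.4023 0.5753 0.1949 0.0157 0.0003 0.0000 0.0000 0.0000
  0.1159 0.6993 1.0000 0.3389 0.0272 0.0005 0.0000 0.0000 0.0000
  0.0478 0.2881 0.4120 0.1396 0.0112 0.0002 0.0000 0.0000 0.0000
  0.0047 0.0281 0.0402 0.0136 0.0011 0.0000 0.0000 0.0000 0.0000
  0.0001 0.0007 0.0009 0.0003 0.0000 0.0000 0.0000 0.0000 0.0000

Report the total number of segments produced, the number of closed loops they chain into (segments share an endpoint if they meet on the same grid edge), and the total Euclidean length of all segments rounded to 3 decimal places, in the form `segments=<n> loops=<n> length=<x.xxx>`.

segments=8 loops=1 length=5.663

cell (2,1): code 0100 → (2.921,2.000)–(3.000,1.773)
cell (2,2): code 1000 → (3.000,2.103)–(2.921,2.000)
cell (3,0): code 0100 → (3.450,1.000)–(4.000,0.720)
cell (3,1): code 1110 → (3.000,1.773)–(3.450,1.000)
cell (3,2): code 1001 → (4.000,2.702)–(3.000,2.103)
cell (4,0): code 0010 → (4.000,0.720)–(4.397,1.000)
cell (4,1): code 0011 → (4.397,1.000)–(4.789,2.000)
cell (4,2): code 0001 → (4.789,2.000)–(4.000,2.702)
total: 8 segments, chained into 1 closed loop(s), length Σ = 5.663488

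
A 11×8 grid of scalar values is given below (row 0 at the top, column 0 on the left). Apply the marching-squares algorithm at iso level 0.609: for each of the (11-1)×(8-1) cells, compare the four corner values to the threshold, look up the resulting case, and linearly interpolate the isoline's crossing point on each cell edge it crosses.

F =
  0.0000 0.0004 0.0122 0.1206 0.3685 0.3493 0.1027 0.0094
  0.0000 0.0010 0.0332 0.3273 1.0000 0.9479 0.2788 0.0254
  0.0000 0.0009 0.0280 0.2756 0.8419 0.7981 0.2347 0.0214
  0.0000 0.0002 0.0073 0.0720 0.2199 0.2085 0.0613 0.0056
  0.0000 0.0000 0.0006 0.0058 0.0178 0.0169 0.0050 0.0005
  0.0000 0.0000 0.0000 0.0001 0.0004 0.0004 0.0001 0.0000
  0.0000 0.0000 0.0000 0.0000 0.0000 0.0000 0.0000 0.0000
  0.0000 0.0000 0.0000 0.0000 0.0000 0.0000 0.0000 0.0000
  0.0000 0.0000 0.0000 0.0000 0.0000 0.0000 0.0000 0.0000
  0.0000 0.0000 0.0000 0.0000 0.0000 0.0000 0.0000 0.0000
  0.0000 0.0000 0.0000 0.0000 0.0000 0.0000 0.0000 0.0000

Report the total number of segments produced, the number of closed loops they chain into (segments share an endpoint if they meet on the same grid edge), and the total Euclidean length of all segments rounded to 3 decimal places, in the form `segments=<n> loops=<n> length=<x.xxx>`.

cell (0,3): code 0100 → (0.381,4.000)–(1.000,3.419)
cell (0,4): code 1100 → (0.434,5.000)–(0.381,4.000)
cell (0,5): code 1000 → (1.000,5.507)–(0.434,5.000)
cell (1,3): code 0110 → (1.000,3.419)–(2.000,3.589)
cell (1,5): code 1001 → (2.000,5.336)–(1.000,5.507)
cell (2,3): code 0010 → (2.000,3.589)–(2.374,4.000)
cell (2,4): code 0011 → (2.374,4.000)–(2.321,5.000)
cell (2,5): code 0001 → (2.321,5.000)–(2.000,5.336)
total: 8 segments, chained into 1 closed loop(s), length Σ = 6.660996

segments=8 loops=1 length=6.661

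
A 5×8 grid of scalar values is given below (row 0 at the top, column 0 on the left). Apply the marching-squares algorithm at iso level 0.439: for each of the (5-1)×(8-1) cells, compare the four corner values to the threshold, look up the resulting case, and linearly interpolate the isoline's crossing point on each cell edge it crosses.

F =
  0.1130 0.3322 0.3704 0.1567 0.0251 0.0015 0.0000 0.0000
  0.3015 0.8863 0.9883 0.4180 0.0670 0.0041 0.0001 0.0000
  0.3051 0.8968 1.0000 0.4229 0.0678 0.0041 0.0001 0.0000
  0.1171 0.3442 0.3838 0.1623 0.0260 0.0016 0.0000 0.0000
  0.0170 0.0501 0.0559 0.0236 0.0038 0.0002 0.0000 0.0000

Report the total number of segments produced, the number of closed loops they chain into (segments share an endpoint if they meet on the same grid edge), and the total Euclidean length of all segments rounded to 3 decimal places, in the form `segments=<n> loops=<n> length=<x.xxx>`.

cell (0,0): code 0100 → (0.193,1.000)–(1.000,0.235)
cell (0,1): code 1100 → (0.111,2.000)–(0.193,1.000)
cell (0,2): code 1000 → (1.000,2.963)–(0.111,2.000)
cell (1,0): code 0110 → (1.000,0.235)–(2.000,0.226)
cell (1,2): code 1001 → (2.000,2.972)–(1.000,2.963)
cell (2,0): code 0010 → (2.000,0.226)–(2.828,1.000)
cell (2,1): code 0011 → (2.828,1.000)–(2.910,2.000)
cell (2,2): code 0001 → (2.910,2.000)–(2.000,2.972)
total: 8 segments, chained into 1 closed loop(s), length Σ = 8.894968

segments=8 loops=1 length=8.895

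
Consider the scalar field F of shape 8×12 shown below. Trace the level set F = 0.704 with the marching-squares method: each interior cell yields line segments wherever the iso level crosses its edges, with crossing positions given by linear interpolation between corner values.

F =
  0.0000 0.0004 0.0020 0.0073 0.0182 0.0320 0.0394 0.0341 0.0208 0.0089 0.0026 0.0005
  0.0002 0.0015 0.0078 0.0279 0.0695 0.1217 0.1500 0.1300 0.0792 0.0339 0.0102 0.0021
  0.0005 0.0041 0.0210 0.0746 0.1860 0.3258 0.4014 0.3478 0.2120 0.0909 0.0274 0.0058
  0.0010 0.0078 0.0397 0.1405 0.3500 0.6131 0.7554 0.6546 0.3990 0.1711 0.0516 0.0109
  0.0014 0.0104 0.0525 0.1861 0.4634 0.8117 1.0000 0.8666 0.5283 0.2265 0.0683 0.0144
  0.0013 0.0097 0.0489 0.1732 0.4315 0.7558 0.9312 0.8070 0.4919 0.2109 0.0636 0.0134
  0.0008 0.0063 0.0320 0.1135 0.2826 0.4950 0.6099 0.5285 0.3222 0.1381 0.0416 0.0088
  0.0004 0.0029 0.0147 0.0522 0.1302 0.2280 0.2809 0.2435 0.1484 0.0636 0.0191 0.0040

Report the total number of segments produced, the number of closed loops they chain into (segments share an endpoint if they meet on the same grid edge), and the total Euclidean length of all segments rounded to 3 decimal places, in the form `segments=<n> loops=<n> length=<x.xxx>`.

cell (2,5): code 0100 → (2.855,6.000)–(3.000,5.639)
cell (2,6): code 1000 → (3.000,6.510)–(2.855,6.000)
cell (3,4): code 0100 → (3.458,5.000)–(4.000,4.691)
cell (3,5): code 1110 → (3.000,5.639)–(3.458,5.000)
cell (3,6): code 1101 → (3.233,7.000)–(3.000,6.510)
cell (3,7): code 1000 → (4.000,7.481)–(3.233,7.000)
cell (4,4): code 0110 → (4.000,4.691)–(5.000,4.840)
cell (4,7): code 1001 → (5.000,7.327)–(4.000,7.481)
cell (5,4): code 0010 → (5.000,4.840)–(5.199,5.000)
cell (5,5): code 0011 → (5.199,5.000)–(5.707,6.000)
cell (5,6): code 0011 → (5.707,6.000)–(5.370,7.000)
cell (5,7): code 0001 → (5.370,7.000)–(5.000,7.327)
total: 12 segments, chained into 1 closed loop(s), length Σ = 8.725930

segments=12 loops=1 length=8.726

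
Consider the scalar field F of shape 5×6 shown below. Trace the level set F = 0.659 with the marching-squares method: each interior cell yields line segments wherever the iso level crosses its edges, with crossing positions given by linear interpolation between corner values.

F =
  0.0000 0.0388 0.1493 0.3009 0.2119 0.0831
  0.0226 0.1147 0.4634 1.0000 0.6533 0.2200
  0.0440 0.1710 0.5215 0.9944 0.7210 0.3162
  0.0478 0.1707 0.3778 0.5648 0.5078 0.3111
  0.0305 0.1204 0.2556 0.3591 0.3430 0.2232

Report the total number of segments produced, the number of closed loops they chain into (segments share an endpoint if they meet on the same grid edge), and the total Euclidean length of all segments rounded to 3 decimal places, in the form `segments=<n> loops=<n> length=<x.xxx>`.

segments=8 loops=1 length=6.413

cell (0,2): code 0100 → (0.512,3.000)–(1.000,2.365)
cell (0,3): code 1000 → (1.000,3.984)–(0.512,3.000)
cell (1,2): code 0110 → (1.000,2.365)–(2.000,2.291)
cell (1,3): code 1101 → (1.084,4.000)–(1.000,3.984)
cell (1,4): code 1000 → (2.000,4.153)–(1.084,4.000)
cell (2,2): code 0010 → (2.000,2.291)–(2.781,3.000)
cell (2,3): code 0011 → (2.781,3.000)–(2.291,4.000)
cell (2,4): code 0001 → (2.291,4.000)–(2.000,4.153)
total: 8 segments, chained into 1 closed loop(s), length Σ = 6.413004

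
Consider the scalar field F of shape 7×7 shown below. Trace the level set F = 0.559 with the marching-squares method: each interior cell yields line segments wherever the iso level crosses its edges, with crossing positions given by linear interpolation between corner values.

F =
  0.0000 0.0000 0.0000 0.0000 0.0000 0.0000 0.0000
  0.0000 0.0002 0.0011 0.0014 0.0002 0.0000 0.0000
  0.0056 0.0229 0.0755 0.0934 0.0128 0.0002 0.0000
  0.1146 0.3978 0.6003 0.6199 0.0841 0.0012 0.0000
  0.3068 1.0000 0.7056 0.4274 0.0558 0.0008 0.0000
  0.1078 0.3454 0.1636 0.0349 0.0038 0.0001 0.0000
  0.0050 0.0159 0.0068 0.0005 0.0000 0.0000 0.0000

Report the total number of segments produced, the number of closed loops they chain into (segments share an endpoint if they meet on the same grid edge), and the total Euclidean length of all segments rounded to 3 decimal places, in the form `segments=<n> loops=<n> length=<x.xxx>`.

segments=10 loops=1 length=6.956

cell (2,1): code 0100 → (2.921,2.000)–(3.000,1.796)
cell (2,2): code 1100 → (2.884,3.000)–(2.921,2.000)
cell (2,3): code 1000 → (3.000,3.114)–(2.884,3.000)
cell (3,0): code 0100 → (3.268,1.000)–(4.000,0.364)
cell (3,1): code 1110 → (3.000,1.796)–(3.268,1.000)
cell (3,2): code 1011 → (4.000,2.527)–(3.316,3.000)
cell (3,3): code 0001 → (3.316,3.000)–(3.000,3.114)
cell (4,0): code 0010 → (4.000,0.364)–(4.674,1.000)
cell (4,1): code 0011 → (4.674,1.000)–(4.270,2.000)
cell (4,2): code 0001 → (4.270,2.000)–(4.000,2.527)
total: 10 segments, chained into 1 closed loop(s), length Σ = 6.956021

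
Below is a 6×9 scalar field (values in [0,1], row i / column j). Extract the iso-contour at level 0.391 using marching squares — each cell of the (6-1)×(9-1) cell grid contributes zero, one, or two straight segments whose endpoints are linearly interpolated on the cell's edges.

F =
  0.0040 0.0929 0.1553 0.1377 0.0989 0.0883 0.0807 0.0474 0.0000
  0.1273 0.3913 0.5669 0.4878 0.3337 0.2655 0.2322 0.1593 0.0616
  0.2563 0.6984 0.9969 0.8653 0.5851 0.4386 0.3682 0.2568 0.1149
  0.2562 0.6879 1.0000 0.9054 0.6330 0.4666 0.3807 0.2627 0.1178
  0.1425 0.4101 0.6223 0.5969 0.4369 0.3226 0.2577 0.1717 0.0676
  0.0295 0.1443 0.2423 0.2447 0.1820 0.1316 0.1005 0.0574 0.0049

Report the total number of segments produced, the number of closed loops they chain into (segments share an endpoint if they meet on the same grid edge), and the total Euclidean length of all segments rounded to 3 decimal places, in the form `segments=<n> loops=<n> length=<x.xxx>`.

segments=18 loops=1 length=15.026

cell (0,0): code 0100 → (0.999,1.000)–(1.000,0.999)
cell (0,1): code 1100 → (0.573,2.000)–(0.999,1.000)
cell (0,2): code 1100 → (0.724,3.000)–(0.573,2.000)
cell (0,3): code 1000 → (1.000,3.628)–(0.724,3.000)
cell (1,0): code 0110 → (1.000,0.999)–(2.000,0.305)
cell (1,3): code 1101 → (1.228,4.000)–(1.000,3.628)
cell (1,4): code 1100 → (1.725,5.000)–(1.228,4.000)
cell (1,5): code 1000 → (2.000,5.676)–(1.725,5.000)
cell (2,0): code 0110 → (2.000,0.305)–(3.000,0.312)
cell (2,5): code 1001 → (3.000,5.880)–(2.000,5.676)
cell (3,0): code 0110 → (3.000,0.312)–(4.000,0.929)
cell (3,4): code 1011 → (4.000,4.402)–(3.525,5.000)
cell (3,5): code 0001 → (3.525,5.000)–(3.000,5.880)
cell (4,0): code 0010 → (4.000,0.929)–(4.072,1.000)
cell (4,1): code 0011 → (4.072,1.000)–(4.609,2.000)
cell (4,2): code 0011 → (4.609,2.000)–(4.585,3.000)
cell (4,3): code 0011 → (4.585,3.000)–(4.180,4.000)
cell (4,4): code 0001 → (4.180,4.000)–(4.000,4.402)
total: 18 segments, chained into 1 closed loop(s), length Σ = 15.025870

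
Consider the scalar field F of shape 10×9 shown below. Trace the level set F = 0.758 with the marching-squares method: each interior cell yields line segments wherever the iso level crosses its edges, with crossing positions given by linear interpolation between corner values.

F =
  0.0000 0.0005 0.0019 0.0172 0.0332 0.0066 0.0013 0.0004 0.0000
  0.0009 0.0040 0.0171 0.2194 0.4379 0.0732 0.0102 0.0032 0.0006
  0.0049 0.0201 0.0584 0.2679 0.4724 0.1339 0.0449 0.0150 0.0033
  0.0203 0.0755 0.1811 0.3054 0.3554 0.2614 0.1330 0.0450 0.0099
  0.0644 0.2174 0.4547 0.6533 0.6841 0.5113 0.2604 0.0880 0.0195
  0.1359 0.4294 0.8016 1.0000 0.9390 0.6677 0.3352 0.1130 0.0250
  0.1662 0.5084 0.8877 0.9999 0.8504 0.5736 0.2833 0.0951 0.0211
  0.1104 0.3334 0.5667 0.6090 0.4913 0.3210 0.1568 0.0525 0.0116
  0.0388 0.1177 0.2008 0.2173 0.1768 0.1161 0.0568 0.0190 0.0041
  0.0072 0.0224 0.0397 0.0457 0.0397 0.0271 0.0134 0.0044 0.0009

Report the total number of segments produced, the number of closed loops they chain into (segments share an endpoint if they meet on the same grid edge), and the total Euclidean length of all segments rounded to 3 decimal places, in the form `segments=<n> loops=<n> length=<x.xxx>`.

cell (4,1): code 0100 → (4.874,2.000)–(5.000,1.883)
cell (4,2): code 1100 → (4.302,3.000)–(4.874,2.000)
cell (4,3): code 1100 → (4.290,4.000)–(4.302,3.000)
cell (4,4): code 1000 → (5.000,4.667)–(4.290,4.000)
cell (5,1): code 0110 → (5.000,1.883)–(6.000,1.658)
cell (5,4): code 1001 → (6.000,4.334)–(5.000,4.667)
cell (6,1): code 0010 → (6.000,1.658)–(6.404,2.000)
cell (6,2): code 0011 → (6.404,2.000)–(6.619,3.000)
cell (6,3): code 0011 → (6.619,3.000)–(6.257,4.000)
cell (6,4): code 0001 → (6.257,4.000)–(6.000,4.334)
total: 10 segments, chained into 1 closed loop(s), length Σ = 8.414405

segments=10 loops=1 length=8.414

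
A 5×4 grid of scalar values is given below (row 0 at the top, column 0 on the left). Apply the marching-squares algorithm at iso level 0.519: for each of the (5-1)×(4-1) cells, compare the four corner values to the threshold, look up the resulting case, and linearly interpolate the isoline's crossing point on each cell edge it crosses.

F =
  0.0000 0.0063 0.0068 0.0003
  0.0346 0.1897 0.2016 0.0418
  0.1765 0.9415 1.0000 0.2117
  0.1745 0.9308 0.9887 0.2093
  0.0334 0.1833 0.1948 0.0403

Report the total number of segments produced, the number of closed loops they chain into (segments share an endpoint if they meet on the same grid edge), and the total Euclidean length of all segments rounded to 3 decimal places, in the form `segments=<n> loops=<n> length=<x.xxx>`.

cell (1,0): code 0100 → (1.438,1.000)–(2.000,0.448)
cell (1,1): code 1100 → (1.398,2.000)–(1.438,1.000)
cell (1,2): code 1000 → (2.000,2.610)–(1.398,2.000)
cell (2,0): code 0110 → (2.000,0.448)–(3.000,0.456)
cell (2,2): code 1001 → (3.000,2.603)–(2.000,2.610)
cell (3,0): code 0010 → (3.000,0.456)–(3.551,1.000)
cell (3,1): code 0011 → (3.551,1.000)–(3.592,2.000)
cell (3,2): code 0001 → (3.592,2.000)–(3.000,2.603)
total: 8 segments, chained into 1 closed loop(s), length Σ = 7.266215

segments=8 loops=1 length=7.266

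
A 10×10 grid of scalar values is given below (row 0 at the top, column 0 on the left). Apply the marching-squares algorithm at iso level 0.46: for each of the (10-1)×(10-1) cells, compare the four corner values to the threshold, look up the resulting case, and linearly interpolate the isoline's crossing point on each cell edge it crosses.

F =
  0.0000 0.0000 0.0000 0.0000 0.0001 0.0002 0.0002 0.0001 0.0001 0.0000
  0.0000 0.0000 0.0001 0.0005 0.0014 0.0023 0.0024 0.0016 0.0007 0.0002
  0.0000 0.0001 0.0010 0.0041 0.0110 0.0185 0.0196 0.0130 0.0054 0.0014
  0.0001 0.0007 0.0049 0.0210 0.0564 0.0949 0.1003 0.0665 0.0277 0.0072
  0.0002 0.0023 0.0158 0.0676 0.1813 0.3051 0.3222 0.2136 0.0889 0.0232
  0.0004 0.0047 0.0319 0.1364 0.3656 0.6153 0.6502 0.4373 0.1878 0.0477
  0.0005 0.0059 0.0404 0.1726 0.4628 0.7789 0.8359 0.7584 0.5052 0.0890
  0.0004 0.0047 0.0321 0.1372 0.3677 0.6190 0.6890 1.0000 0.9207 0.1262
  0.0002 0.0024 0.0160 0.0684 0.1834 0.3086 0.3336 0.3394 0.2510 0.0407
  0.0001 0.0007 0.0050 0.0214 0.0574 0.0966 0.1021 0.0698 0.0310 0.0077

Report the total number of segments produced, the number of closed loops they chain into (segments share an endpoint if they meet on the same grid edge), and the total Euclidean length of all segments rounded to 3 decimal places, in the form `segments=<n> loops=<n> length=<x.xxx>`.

segments=16 loops=1 length=12.439

cell (4,4): code 0100 → (4.499,5.000)–(5.000,4.378)
cell (4,5): code 1100 → (4.420,6.000)–(4.499,5.000)
cell (4,6): code 1000 → (5.000,6.893)–(4.420,6.000)
cell (5,3): code 0100 → (5.971,4.000)–(6.000,3.990)
cell (5,4): code 1110 → (5.000,4.378)–(5.971,4.000)
cell (5,6): code 1101 → (5.071,7.000)–(5.000,6.893)
cell (5,7): code 1100 → (5.858,8.000)–(5.071,7.000)
cell (5,8): code 1000 → (6.000,8.109)–(5.858,8.000)
cell (6,3): code 0010 → (6.000,3.990)–(6.029,4.000)
cell (6,4): code 0111 → (6.029,4.000)–(7.000,4.367)
cell (6,8): code 1001 → (7.000,8.580)–(6.000,8.109)
cell (7,4): code 0010 → (7.000,4.367)–(7.512,5.000)
cell (7,5): code 0011 → (7.512,5.000)–(7.644,6.000)
cell (7,6): code 0011 → (7.644,6.000)–(7.817,7.000)
cell (7,7): code 0011 → (7.817,7.000)–(7.688,8.000)
cell (7,8): code 0001 → (7.688,8.000)–(7.000,8.580)
total: 16 segments, chained into 1 closed loop(s), length Σ = 12.438568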